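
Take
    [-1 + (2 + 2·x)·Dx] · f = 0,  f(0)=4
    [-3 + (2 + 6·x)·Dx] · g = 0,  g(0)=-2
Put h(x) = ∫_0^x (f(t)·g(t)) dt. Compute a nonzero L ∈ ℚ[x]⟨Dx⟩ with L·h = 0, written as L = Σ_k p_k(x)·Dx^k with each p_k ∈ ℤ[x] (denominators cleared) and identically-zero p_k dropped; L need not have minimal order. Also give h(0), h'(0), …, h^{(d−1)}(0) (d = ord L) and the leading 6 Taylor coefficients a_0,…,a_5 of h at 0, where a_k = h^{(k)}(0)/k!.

L = (-2 - 3·x)·Dx + (1 + 4·x + 3·x^2)·Dx^2  (order 2).
h: a_k = 0, -8, -8, 4/3, -2, 17/5, …
ICs: h(0) = 0, h′(0) = -8.

f: a_k = 4, 2, -1/2, 1/4, -5/32, 7/64, …
g: a_k = -2, -3, 9/4, -27/8, 405/64, -1701/128, …
Product ⇒ symmetric product L₀, ord ≤ 1.
∫: right-multiply L₀ by Dx.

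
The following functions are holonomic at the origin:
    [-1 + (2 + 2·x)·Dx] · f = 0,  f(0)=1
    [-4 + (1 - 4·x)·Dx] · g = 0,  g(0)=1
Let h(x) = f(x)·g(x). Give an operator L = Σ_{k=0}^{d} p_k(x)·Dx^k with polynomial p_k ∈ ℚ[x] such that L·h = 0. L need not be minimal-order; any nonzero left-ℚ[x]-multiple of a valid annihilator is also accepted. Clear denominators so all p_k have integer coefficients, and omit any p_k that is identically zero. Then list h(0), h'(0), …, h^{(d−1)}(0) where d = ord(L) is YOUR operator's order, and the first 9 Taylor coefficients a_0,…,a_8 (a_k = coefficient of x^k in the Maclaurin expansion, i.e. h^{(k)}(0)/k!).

f: a_k = 1, 1/2, -1/8, 1/16, -5/128, 7/256, -21/1024, 33/2048, -429/32768, …
g: a_k = 1, 4, 16, 64, 256, 1024, 4096, 16384, 65536, …
L₀ := L_f ⊗_s L_g (sym. prod.), ord ≤ 1.
L = (9 + 4·x) + (-2 + 6·x + 8·x^2)·Dx  (order 1).
h: a_k = 1, 9/2, 143/8, 1145/16, 36635/128, 293087/256, 4689371/1024, 37515001/2048, 2400959635/32768, …
ICs: h(0) = 1.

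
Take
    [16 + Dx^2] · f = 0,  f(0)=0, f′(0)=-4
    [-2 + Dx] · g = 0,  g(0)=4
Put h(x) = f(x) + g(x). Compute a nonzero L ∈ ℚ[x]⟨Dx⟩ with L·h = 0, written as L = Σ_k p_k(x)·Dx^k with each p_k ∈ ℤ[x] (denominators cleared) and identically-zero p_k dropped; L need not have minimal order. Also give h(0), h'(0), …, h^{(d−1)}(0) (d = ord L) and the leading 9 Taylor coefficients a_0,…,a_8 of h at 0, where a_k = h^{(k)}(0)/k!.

L = -32 + 16·Dx - 2·Dx^2 + Dx^3  (order 3).
h: a_k = 4, 4, 8, 16, 8/3, -112/15, 16/45, 352/105, 8/315, …
ICs: h(0) = 4, h′(0) = 4, h′′(0) = 16.

f: a_k = 0, -4, 0, 32/3, 0, -128/15, 0, 1024/315, 0, …
g: a_k = 4, 8, 8, 16/3, 8/3, 16/15, 16/45, 32/315, 8/315, …
Weyl lclm of L_f,L_g ⇒ L₀ (ord ≤ 3).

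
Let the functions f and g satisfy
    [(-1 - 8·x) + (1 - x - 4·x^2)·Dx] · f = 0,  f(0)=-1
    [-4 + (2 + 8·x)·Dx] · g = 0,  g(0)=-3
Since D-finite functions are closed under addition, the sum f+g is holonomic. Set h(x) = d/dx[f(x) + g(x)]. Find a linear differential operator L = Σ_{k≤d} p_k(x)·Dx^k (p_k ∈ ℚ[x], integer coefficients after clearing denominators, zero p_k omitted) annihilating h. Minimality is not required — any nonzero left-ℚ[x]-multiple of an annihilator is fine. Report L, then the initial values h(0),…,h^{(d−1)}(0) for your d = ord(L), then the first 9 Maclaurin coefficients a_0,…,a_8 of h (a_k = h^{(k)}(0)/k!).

L = (-114 - 780·x - 2688·x^2 - 2688·x^3 - 3840·x^4) + (-21 - 420·x - 2778·x^2 - 7200·x^3 - 10272·x^4 - 11520·x^5)·Dx + (6 + 57·x + 153·x^2 + 4·x^3 - 816·x^4 - 2624·x^5 - 2560·x^6)·Dx^2  (order 2).
h: a_k = -7, 2, -63, 4, -745, 426, -8631, 11272, -103581, …
ICs: h(0) = -7, h′(0) = 2.

f: a_k = -1, -1, -5, -9, -29, -65, -181, -441, -1165, …
g: a_k = -3, -6, 6, -12, 30, -84, 252, -792, 2574, …
f+g: L₀ = lclm(L_f,L_g), ord ≤ 1+1.
h₀' ⇒ L via d/dx closure of L₀.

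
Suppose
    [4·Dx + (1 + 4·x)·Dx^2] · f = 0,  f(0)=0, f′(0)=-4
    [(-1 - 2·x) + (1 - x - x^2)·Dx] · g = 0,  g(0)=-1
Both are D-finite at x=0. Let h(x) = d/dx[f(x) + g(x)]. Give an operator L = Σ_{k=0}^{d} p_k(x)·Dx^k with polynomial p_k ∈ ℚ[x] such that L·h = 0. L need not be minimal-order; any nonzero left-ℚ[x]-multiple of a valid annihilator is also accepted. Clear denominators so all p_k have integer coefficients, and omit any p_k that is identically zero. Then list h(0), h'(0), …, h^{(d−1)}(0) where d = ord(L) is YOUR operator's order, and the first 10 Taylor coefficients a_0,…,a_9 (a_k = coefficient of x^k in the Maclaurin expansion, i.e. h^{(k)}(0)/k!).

f: a_k = 0, -4, 8, -64/3, 64, -1024/5, 2048/3, -16384/7, 8192, -262144/9, …
g: a_k = -1, -1, -2, -3, -5, -8, -13, -21, -34, -55, …
f+g: L₀ = lclm(L_f,L_g), ord ≤ 2+1.
Derive L from L₀ (diff closure).
L = (-100 - 272·x - 392·x^2 - 144·x^3 - 96·x^4) + (7 - 96·x - 434·x^2 - 540·x^3 - 304·x^4 - 160·x^5)·Dx + (4 + 25·x + 28·x^2 - 46·x^3 - 73·x^4 - 76·x^5 - 32·x^6)·Dx^2  (order 2).
h: a_k = -5, 12, -73, 236, -1064, 4018, -16531, 65264, -262639, 1047686, …
ICs: h(0) = -5, h′(0) = 12.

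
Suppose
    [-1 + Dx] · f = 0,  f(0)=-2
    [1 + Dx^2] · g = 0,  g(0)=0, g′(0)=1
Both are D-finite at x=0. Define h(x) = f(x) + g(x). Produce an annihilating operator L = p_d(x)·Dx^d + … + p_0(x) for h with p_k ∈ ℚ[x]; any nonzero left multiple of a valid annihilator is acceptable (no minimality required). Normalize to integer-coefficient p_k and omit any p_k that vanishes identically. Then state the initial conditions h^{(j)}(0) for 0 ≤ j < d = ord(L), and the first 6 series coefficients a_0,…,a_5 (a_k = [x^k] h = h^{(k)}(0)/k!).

f: a_k = -2, -2, -1, -1/3, -1/12, -1/60, …
g: a_k = 0, 1, 0, -1/6, 0, 1/120, …
f+g: L₀ = lclm(L_f,L_g), ord ≤ 1+2.
L = -1 + Dx - Dx^2 + Dx^3  (order 3).
h: a_k = -2, -1, -1, -1/2, -1/12, -1/120, …
ICs: h(0) = -2, h′(0) = -1, h′′(0) = -2.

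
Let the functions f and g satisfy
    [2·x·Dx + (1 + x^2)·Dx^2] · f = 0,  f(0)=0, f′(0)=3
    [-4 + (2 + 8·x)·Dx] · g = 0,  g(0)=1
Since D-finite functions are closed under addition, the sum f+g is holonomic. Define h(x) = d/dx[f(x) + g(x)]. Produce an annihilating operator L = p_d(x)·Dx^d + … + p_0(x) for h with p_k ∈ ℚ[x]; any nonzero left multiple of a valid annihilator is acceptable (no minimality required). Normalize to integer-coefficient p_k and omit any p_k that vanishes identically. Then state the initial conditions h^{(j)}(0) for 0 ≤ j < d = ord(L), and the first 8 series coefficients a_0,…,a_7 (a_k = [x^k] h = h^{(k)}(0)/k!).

L = (-4 - 40·x + 12·x^2 + 24·x^3) + (-14 - 16·x - 50·x^2 + 48·x^3 + 84·x^4)·Dx + (-2 - 6·x + 12·x^2 + 18·x^3 + 14·x^4 + 24·x^5)·Dx^2  (order 2).
h: a_k = 5, -4, 9, -40, 143, -504, 1845, -6864, …
ICs: h(0) = 5, h′(0) = -4.

f: a_k = 0, 3, 0, -1, 0, 3/5, 0, -3/7, …
g: a_k = 1, 2, -2, 4, -10, 28, -84, 264, …
f+g: L₀ = lclm(L_f,L_g), ord ≤ 2+1.
Derive L from L₀ (diff closure).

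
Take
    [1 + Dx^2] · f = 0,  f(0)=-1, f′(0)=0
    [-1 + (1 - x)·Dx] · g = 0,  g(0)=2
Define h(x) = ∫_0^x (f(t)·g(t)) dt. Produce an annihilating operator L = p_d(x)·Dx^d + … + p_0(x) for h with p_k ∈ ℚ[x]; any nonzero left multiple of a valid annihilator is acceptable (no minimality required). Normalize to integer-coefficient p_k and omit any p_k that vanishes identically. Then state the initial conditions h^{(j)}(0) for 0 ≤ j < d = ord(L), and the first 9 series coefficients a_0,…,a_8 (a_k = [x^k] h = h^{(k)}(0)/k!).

f: a_k = -1, 0, 1/2, 0, -1/24, 0, 1/720, 0, -1/40320, …
g: a_k = 2, 2, 2, 2, 2, 2, 2, 2, 2, …
Sym-product of L_f,L_g gives L₀ (≤ ord 2).
Integrate: L := L₀·Dx.
L = (-1 + x)·Dx + 2·Dx^2 + (-1 + x)·Dx^3  (order 3).
h: a_k = 0, -2, -1, -1/3, -1/4, -13/60, -13/72, -389/2520, -389/2880, …
ICs: h(0) = 0, h′(0) = -2, h′′(0) = -2.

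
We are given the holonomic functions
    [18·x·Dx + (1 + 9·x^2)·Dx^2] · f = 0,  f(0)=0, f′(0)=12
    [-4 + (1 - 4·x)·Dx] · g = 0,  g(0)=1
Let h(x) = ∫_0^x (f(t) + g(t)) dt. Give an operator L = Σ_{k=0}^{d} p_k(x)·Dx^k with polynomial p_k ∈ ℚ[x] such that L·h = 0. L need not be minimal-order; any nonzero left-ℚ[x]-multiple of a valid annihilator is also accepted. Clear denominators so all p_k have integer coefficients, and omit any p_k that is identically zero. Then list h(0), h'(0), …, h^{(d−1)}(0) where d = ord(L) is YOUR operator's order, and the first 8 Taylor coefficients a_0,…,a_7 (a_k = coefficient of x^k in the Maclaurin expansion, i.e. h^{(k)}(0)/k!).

L = (72 - 1152·x - 1944·x^2)·Dx^2 + (-57 + 72·x - 765·x^2 - 1944·x^3)·Dx^3 + (4 - 7·x - 63·x^3 - 324·x^4)·Dx^4  (order 4).
h: a_k = 0, 1, 8, 16/3, 7, 256/5, 3046/15, 4096/7, …
ICs: h(0) = 0, h′(0) = 1, h′′(0) = 16, h′′′(0) = 32.

f: a_k = 0, 12, 0, -36, 0, 972/5, 0, -8748/7, …
g: a_k = 1, 4, 16, 64, 256, 1024, 4096, 16384, …
Weyl lclm of L_f,L_g ⇒ L₀ (ord ≤ 3).
h=∫₀ˣh₀: take L = L₀·Dx.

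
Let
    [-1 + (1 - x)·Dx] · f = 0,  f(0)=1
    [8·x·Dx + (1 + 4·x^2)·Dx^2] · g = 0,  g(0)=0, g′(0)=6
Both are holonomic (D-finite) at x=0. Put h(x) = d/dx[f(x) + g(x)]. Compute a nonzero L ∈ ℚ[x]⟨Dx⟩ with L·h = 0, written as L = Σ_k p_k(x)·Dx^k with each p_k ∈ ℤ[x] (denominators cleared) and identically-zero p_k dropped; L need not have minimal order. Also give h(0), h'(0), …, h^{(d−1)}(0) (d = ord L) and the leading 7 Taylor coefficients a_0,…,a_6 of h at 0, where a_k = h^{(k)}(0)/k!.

f: a_k = 1, 1, 1, 1, 1, 1, 1, …
g: a_k = 0, 6, 0, -8, 0, 96/5, 0, …
L₀ := lclm(L_f,L_g); ord L₀ ≤ 1+2.
Differentiate: ansatz ord ≤ ord L₀ ⇒ L.
L = (-8 + 32·x + 96·x^2) + (7 - 8·x - 20·x^2 + 96·x^3)·Dx + (-1 - 3·x - 12·x^3 + 16·x^4)·Dx^2  (order 2).
h: a_k = 7, 2, -21, 4, 101, 6, -377, …
ICs: h(0) = 7, h′(0) = 2.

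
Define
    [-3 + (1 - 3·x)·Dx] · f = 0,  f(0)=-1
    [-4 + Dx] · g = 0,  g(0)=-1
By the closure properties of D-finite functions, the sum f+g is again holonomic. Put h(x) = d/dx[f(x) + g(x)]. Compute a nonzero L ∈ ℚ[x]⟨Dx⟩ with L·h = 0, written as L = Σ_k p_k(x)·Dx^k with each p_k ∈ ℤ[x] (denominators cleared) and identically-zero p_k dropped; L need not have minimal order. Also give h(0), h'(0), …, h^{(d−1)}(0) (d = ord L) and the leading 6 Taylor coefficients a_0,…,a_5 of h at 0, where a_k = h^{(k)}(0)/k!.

f: a_k = -1, -3, -9, -27, -81, -243, …
g: a_k = -1, -4, -8, -32/3, -32/3, -128/15, …
Sum ⇒ L₀ = lclm(L_f,L_g) in ℚ(x)⟨Dx⟩.
Differentiate: ansatz ord ≤ ord L₀ ⇒ L.
L = (60 + 144·x) + (-19 - 48·x + 72·x^2)·Dx + (1 + 3·x - 18·x^2)·Dx^2  (order 2).
h: a_k = -7, -34, -113, -1100/3, -3773/3, -66122/15, …
ICs: h(0) = -7, h′(0) = -34.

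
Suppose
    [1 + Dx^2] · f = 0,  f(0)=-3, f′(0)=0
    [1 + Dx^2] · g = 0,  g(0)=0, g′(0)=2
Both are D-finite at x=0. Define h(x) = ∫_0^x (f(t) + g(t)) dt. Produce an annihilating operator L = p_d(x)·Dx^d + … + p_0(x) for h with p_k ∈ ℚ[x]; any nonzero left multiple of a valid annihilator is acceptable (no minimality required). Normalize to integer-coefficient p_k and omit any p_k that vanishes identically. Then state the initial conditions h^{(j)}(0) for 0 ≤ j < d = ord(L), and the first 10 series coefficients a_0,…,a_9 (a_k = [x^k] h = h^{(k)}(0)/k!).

f: a_k = -3, 0, 3/2, 0, -1/8, 0, 1/240, 0, -1/13440, 0, …
g: a_k = 0, 2, 0, -1/3, 0, 1/60, 0, -1/2520, 0, 1/181440, …
h₀=f+g: left-lcm gives L₀, ord ≤ 4.
∫: right-multiply L₀ by Dx.
L = Dx + Dx^3  (order 3).
h: a_k = 0, -3, 1, 1/2, -1/12, -1/40, 1/360, 1/1680, -1/20160, -1/120960, …
ICs: h(0) = 0, h′(0) = -3, h′′(0) = 2.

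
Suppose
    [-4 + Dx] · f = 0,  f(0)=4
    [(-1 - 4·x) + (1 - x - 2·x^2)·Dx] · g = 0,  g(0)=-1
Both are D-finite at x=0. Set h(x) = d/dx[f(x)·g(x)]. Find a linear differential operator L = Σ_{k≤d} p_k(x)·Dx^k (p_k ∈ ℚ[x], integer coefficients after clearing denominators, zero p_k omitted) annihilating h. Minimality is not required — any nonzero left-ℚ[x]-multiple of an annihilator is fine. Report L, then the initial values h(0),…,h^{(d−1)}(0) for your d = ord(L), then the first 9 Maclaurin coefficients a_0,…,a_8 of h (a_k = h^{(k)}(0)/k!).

f: a_k = 4, 16, 32, 128/3, 128/3, 512/15, 1024/45, 4096/315, 2048/315, …
g: a_k = -1, -1, -3, -5, -11, -21, -43, -85, -171, …
Product ⇒ symmetric product L₀, ord ≤ 1.
h=h₀': d/dx-closure on L₀ ⇒ L.
L = (30 + 4·x - 72·x^2 + 64·x^4) + (-5 + 5·x + 18·x^2 - 8·x^3 - 16·x^4)·Dx  (order 1).
h: a_k = -20, -120, -428, -3664/3, -3124, -22648/3, -158812/9, -1412256/35, -28600364/315, …
ICs: h(0) = -20.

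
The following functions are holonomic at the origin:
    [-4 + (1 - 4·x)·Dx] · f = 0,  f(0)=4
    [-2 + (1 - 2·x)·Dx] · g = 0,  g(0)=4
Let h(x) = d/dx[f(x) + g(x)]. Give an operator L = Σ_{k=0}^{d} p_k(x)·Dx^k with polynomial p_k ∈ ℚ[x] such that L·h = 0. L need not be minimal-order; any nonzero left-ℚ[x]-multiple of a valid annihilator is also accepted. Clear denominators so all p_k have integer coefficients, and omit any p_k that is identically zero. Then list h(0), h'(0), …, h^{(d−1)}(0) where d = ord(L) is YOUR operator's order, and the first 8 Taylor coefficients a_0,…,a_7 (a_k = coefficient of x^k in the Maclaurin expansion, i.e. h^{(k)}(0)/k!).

f: a_k = 4, 16, 64, 256, 1024, 4096, 16384, 65536, …
g: a_k = 4, 8, 16, 32, 64, 128, 256, 512, …
f+g: L₀ = lclm(L_f,L_g), ord ≤ 1+1.
h₀' ⇒ L via d/dx closure of L₀.
L = 48 + (-18 + 48·x)·Dx + (1 - 6·x + 8·x^2)·Dx^2  (order 2).
h: a_k = 24, 160, 864, 4352, 21120, 99840, 462336, 2105344, …
ICs: h(0) = 24, h′(0) = 160.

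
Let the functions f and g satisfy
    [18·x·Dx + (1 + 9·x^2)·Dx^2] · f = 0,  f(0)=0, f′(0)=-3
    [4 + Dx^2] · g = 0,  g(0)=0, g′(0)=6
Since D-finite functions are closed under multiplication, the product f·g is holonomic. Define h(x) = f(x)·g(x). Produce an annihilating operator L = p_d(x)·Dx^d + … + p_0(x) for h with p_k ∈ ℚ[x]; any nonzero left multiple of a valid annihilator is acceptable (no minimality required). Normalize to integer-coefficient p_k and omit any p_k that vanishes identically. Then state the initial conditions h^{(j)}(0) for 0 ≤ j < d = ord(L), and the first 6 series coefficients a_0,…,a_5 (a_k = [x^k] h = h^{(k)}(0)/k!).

L = (2080 + 50256·x^2 + 89424·x^4 + 186624·x^6 + 419904·x^8) + (3168·x + 38880·x^3 + 139968·x^5 + 419904·x^7)·Dx + (572 + 13788·x^2 + 33048·x^4 + 93312·x^6 + 209952·x^8)·Dx^2 + (792·x + 9720·x^3 + 34992·x^5 + 104976·x^7)·Dx^3 + (13 + 306·x^2 + 2673·x^4 + 11664·x^6 + 26244·x^8)·Dx^4  (order 4).
h: a_k = 0, 0, -18, 0, 66, 0, …
ICs: h(0) = 0, h′(0) = 0, h′′(0) = -36, h′′′(0) = 0.

f: a_k = 0, -3, 0, 9, 0, -243/5, …
g: a_k = 0, 6, 0, -4, 0, 4/5, …
Sym-product of L_f,L_g gives L₀ (≤ ord 4).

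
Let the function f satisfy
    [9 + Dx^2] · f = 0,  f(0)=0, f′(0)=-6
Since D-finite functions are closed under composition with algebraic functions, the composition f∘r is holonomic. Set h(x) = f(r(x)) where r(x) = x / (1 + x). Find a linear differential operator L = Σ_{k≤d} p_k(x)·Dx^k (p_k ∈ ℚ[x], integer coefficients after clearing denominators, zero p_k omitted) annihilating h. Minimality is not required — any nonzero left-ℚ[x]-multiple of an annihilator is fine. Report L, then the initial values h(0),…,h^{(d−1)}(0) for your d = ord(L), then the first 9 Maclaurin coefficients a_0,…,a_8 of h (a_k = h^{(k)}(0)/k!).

L = 9 + (2 + 6·x + 6·x^2 + 2·x^3)·Dx + (1 + 4·x + 6·x^2 + 4·x^3 + x^4)·Dx^2  (order 2).
h: a_k = 0, -6, 6, 3, -21, 879/20, -255/4, 19353/280, -1893/40, …
ICs: h(0) = 0, h′(0) = -6.

f: a_k = 0, -6, 0, 9, 0, -81/20, 0, 243/280, 0, …
Change of var in L_f (x↦r) gives L₀.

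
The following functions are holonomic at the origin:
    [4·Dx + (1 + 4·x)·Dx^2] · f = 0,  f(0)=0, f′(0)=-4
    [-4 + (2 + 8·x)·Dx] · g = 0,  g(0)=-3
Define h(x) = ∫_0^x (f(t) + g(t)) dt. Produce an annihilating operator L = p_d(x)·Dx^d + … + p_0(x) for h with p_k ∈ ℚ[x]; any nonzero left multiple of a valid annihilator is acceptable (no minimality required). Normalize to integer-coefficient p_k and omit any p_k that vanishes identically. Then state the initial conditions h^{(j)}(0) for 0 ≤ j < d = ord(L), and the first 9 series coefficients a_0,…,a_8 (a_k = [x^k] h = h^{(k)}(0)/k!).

f: a_k = 0, -4, 8, -64/3, 64, -1024/5, 2048/3, -16384/7, 8192, …
g: a_k = -3, -6, 6, -12, 30, -84, 252, -792, 2574, …
f+g: L₀ = lclm(L_f,L_g), ord ≤ 2+1.
∫: right-multiply L₀ by Dx.
L = 8·Dx^2 + (10 + 40·x)·Dx^3 + (1 + 8·x + 16·x^2)·Dx^4  (order 4).
h: a_k = 0, -3, -5, 14/3, -25/3, 94/5, -722/15, 2804/21, -2741/7, …
ICs: h(0) = 0, h′(0) = -3, h′′(0) = -10, h′′′(0) = 28.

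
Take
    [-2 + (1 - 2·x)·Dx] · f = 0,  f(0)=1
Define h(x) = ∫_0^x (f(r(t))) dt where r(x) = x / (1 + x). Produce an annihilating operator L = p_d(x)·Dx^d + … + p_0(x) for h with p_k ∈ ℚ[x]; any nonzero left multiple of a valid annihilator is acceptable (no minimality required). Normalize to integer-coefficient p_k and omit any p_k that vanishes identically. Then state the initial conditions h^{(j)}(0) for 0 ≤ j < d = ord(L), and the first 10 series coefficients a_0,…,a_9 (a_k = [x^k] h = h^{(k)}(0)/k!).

f: a_k = 1, 2, 4, 8, 16, 32, 64, 128, 256, 512, …
Change of var in L_f (x↦r) gives L₀.
∫: right-multiply L₀ by Dx.
L = 2·Dx + (-1 + x^2)·Dx^2  (order 2).
h: a_k = 0, 1, 1, 2/3, 1/2, 2/5, 1/3, 2/7, 1/4, 2/9, …
ICs: h(0) = 0, h′(0) = 1.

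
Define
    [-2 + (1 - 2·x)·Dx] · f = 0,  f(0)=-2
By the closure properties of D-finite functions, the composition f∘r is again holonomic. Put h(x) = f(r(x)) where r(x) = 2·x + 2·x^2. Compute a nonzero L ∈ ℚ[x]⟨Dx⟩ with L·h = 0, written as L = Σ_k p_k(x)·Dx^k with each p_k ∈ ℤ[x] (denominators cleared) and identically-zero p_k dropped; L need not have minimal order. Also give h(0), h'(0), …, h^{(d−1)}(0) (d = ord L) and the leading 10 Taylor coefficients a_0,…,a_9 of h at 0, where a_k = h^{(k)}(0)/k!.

L = (4 + 8·x) + (-1 + 4·x + 4·x^2)·Dx  (order 1).
h: a_k = -2, -8, -40, -192, -928, -4480, -21632, -104448, -504320, -2435072, …
ICs: h(0) = -2.

f: a_k = -2, -4, -8, -16, -32, -64, -128, -256, -512, -1024, …
Substitute x→r, Dx→(1/r')Dx; clear ⇒ L₀.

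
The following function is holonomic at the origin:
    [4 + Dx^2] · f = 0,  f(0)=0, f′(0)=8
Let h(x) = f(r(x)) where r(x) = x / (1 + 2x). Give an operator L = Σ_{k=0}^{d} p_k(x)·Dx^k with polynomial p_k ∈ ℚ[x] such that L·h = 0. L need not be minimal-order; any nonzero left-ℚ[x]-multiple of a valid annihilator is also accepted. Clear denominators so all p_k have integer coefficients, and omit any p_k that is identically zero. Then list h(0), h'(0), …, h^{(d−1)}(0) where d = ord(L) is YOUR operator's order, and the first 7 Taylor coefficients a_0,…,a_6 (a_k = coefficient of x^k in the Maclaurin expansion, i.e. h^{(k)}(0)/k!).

L = 4 + (4 + 24·x + 48·x^2 + 32·x^3)·Dx + (1 + 8·x + 24·x^2 + 32·x^3 + 16·x^4)·Dx^2  (order 2).
h: a_k = 0, 8, -16, 80/3, -32, 16/15, 160, …
ICs: h(0) = 0, h′(0) = 8.

f: a_k = 0, 8, 0, -16/3, 0, 16/15, 0, …
f∘r: x↦r, Dx↦Dx/r' in L_f ⇒ L₀.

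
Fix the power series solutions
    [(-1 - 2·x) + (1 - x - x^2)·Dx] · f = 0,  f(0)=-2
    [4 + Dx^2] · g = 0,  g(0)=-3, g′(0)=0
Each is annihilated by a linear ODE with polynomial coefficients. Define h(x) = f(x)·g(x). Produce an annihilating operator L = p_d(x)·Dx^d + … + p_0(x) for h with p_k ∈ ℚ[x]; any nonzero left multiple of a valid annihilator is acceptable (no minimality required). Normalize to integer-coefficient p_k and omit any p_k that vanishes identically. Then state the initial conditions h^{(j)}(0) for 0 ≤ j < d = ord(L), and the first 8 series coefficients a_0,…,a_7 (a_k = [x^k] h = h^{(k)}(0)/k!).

f: a_k = -2, -2, -4, -6, -10, -16, -26, -42, …
g: a_k = -3, 0, 6, 0, -2, 0, 4/15, 0, …
h₀=f·g: eliminate ⇒ L₀, order ≤ 1·2.
L = (-2 + 4·x + 4·x^2) + (2 + 4·x)·Dx + (-1 + x + x^2)·Dx^2  (order 2).
h: a_k = 6, 6, 0, 6, 10, 16, 382/15, 622/15, …
ICs: h(0) = 6, h′(0) = 6.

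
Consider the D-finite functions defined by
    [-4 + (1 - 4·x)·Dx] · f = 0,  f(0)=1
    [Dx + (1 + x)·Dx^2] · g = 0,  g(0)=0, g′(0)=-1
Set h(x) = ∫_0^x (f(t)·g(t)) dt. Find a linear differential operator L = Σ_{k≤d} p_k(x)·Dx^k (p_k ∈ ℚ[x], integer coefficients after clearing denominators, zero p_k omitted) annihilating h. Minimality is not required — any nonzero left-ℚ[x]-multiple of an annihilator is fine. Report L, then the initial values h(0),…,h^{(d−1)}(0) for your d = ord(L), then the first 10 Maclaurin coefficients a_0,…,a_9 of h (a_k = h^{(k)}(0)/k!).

L = 4·Dx + (7 + 12·x)·Dx^2 + (-1 + 3·x + 4·x^2)·Dx^3  (order 3).
h: a_k = 0, 0, -1/2, -7/6, -43/12, -137/12, -1714/45, -3917/30, -383881/840, -12284087/7560, …
ICs: h(0) = 0, h′(0) = 0, h′′(0) = -1.

f: a_k = 1, 4, 16, 64, 256, 1024, 4096, 16384, 65536, 262144, …
g: a_k = 0, -1, 1/2, -1/3, 1/4, -1/5, 1/6, -1/7, 1/8, -1/9, …
h₀=f·g: eliminate ⇒ L₀, order ≤ 1·2.
h=∫h₀ ⇒ L = L₀·Dx.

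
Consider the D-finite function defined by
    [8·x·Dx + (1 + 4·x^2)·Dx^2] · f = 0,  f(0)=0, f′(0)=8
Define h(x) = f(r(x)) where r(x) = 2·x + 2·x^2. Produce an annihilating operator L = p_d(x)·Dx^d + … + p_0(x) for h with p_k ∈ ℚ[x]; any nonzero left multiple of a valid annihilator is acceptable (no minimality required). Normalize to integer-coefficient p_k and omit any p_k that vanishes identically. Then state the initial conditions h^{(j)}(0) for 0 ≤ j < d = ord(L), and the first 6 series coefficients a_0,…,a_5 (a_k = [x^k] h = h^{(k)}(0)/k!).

f: a_k = 0, 8, 0, -32/3, 0, 128/5, …
Change of var in L_f (x↦r) gives L₀.
L = (-2 + 32·x + 128·x^2 + 192·x^3 + 96·x^4)·Dx + (1 + 2·x + 16·x^2 + 64·x^3 + 80·x^4 + 32·x^5)·Dx^2  (order 2).
h: a_k = 0, 16, 16, -256/3, -256, 2816/5, …
ICs: h(0) = 0, h′(0) = 16.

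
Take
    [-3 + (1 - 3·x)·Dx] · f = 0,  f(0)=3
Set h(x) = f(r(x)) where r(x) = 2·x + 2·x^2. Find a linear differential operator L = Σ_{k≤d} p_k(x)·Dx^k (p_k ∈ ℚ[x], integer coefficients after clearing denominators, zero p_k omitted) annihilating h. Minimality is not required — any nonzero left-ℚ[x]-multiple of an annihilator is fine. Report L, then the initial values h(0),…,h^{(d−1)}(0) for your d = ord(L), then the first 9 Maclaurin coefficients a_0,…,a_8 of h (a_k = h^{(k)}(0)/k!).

L = (6 + 12·x) + (-1 + 6·x + 6·x^2)·Dx  (order 1).
h: a_k = 3, 18, 126, 864, 5940, 40824, 280584, 1928448, 13254192, …
ICs: h(0) = 3.

f: a_k = 3, 9, 27, 81, 243, 729, 2187, 6561, 19683, …
Substitute x→r, Dx→(1/r')Dx; clear ⇒ L₀.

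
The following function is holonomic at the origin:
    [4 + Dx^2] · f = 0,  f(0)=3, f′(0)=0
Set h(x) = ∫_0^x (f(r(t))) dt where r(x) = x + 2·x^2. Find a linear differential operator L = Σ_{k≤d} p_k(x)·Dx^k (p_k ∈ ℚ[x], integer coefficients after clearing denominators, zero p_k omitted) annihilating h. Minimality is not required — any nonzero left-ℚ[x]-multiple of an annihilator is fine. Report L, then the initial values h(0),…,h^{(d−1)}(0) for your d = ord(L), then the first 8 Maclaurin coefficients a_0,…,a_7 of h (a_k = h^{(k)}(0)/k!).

f: a_k = 3, 0, -6, 0, 2, 0, -4/15, 0, …
h₀=f(r): pull back L_f along r ⇒ L₀.
∫: right-multiply L₀ by Dx.
L = (4 + 48·x + 192·x^2 + 256·x^3)·Dx - 4·Dx^2 + (1 + 4·x)·Dx^3  (order 3).
h: a_k = 0, 3, 0, -2, -6, -22/5, 8/3, 716/105, …
ICs: h(0) = 0, h′(0) = 3, h′′(0) = 0.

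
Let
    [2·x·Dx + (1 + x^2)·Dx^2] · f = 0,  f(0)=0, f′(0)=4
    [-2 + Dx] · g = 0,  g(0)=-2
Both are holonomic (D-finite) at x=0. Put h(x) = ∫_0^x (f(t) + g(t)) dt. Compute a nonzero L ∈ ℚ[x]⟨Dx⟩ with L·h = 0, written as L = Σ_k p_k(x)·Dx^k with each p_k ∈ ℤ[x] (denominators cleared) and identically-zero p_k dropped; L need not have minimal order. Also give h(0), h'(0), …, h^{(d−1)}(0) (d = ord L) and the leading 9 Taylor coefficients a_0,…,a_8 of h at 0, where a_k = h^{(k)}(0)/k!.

L = (2 - 4·x - 6·x^2 - 4·x^3)·Dx^2 + (-3 - x^2 - 2·x^4)·Dx^3 + (1 + x + 2·x^2 + x^3 + x^4)·Dx^4  (order 4).
h: a_k = 0, -2, 0, -4/3, -1, -4/15, 2/45, -8/315, -7/90, …
ICs: h(0) = 0, h′(0) = -2, h′′(0) = 0, h′′′(0) = -8.

f: a_k = 0, 4, 0, -4/3, 0, 4/5, 0, -4/7, 0, …
g: a_k = -2, -4, -4, -8/3, -4/3, -8/15, -8/45, -16/315, -4/315, …
L₀ := lclm(L_f,L_g); ord L₀ ≤ 2+1.
∫: right-multiply L₀ by Dx.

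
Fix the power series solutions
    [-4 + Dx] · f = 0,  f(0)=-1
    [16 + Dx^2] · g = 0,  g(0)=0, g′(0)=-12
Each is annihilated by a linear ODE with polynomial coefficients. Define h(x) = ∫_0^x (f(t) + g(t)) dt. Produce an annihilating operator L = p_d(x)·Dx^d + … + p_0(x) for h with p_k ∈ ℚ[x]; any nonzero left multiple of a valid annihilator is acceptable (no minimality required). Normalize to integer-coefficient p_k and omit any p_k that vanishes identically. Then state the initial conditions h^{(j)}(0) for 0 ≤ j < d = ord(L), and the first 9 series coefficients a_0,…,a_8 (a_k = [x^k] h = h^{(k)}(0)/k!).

f: a_k = -1, -4, -8, -32/3, -32/3, -128/15, -256/45, -1024/315, -512/315, …
g: a_k = 0, -12, 0, 32, 0, -128/5, 0, 1024/105, 0, …
Sum ⇒ L₀ = lclm(L_f,L_g) in ℚ(x)⟨Dx⟩.
Integrate: L := L₀·Dx.
L = -64·Dx + 16·Dx^2 - 4·Dx^3 + Dx^4  (order 4).
h: a_k = 0, -1, -8, -8/3, 16/3, -32/15, -256/45, -256/315, 256/315, …
ICs: h(0) = 0, h′(0) = -1, h′′(0) = -16, h′′′(0) = -16.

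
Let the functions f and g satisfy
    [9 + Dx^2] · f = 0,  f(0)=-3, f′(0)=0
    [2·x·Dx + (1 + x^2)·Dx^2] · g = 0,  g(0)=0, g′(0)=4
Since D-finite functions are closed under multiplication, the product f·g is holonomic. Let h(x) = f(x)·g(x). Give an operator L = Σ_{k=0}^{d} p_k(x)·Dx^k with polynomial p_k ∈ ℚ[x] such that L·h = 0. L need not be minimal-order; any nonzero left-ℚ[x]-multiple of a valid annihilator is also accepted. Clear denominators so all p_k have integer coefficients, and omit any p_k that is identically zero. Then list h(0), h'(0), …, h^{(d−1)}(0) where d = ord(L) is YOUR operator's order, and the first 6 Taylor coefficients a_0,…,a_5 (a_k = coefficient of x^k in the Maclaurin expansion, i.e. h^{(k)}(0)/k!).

f: a_k = -3, 0, 27/2, 0, -81/8, 0, …
g: a_k = 0, 4, 0, -4/3, 0, 4/5, …
f·g: L₀ = L_f ⊗_s L_g, ord ≤ 2·2.
L = (1170 + 3834·x^2 + 4779·x^4 + 2916·x^6 + 729·x^8) + (396·x + 1044·x^3 + 972·x^5 + 324·x^7)·Dx + (220 + 768·x^2 + 1026·x^4 + 648·x^6 + 162·x^8)·Dx^2 + (44·x + 116·x^3 + 108·x^5 + 36·x^7)·Dx^3 + (10 + 38·x^2 + 55·x^4 + 36·x^6 + 9·x^8)·Dx^4  (order 4).
h: a_k = 0, -12, 0, 58, 0, -609/10, …
ICs: h(0) = 0, h′(0) = -12, h′′(0) = 0, h′′′(0) = 348.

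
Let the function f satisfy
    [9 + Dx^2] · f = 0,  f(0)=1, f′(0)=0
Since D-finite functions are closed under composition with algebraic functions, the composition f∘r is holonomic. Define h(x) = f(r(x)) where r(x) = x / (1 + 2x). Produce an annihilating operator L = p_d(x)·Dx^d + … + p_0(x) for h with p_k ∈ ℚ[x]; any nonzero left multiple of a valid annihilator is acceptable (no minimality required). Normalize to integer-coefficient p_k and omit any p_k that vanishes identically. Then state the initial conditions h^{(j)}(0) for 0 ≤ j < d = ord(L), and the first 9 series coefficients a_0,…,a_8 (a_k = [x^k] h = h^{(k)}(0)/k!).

L = 9 + (4 + 24·x + 48·x^2 + 32·x^3)·Dx + (1 + 8·x + 24·x^2 + 32·x^3 + 16·x^4)·Dx^2  (order 2).
h: a_k = 1, 0, -9/2, 18, -405/8, 117, -18081/80, 6723/20, -188955/896, …
ICs: h(0) = 1, h′(0) = 0.

f: a_k = 1, 0, -9/2, 0, 27/8, 0, -81/80, 0, 729/4480, …
f∘r: x↦r, Dx↦Dx/r' in L_f ⇒ L₀.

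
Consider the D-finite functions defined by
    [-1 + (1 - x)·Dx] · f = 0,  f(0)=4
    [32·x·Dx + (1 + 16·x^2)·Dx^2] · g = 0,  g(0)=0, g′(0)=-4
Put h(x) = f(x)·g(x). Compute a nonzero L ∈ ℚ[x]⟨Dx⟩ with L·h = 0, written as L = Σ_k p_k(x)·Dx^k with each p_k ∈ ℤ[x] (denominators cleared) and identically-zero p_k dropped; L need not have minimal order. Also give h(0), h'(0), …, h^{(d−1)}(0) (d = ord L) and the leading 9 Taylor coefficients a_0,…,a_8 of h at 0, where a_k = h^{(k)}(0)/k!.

L = 32·x + (2 - 32·x + 64·x^2)·Dx + (-1 + x - 16·x^2 + 16·x^3)·Dx^2  (order 2).
h: a_k = 0, -16, -16, 208/3, 208/3, -11248/15, -11248/15, 904304/105, 904304/105, …
ICs: h(0) = 0, h′(0) = -16.

f: a_k = 4, 4, 4, 4, 4, 4, 4, 4, 4, …
g: a_k = 0, -4, 0, 64/3, 0, -1024/5, 0, 16384/7, 0, …
h₀=f·g: eliminate ⇒ L₀, order ≤ 1·2.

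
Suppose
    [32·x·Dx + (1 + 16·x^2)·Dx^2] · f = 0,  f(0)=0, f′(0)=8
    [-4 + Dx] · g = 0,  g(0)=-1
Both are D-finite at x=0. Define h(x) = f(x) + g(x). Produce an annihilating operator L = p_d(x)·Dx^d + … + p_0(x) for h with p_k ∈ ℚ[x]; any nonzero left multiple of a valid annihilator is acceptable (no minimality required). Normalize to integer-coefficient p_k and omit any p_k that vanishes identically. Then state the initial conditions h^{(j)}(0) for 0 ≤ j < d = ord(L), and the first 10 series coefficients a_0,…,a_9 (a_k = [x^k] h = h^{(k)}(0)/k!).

f: a_k = 0, 8, 0, -128/3, 0, 2048/5, 0, -32768/7, 0, 524288/9, …
g: a_k = -1, -4, -8, -32/3, -32/3, -128/15, -256/45, -1024/315, -512/315, -2048/2835, …
L₀ := lclm(L_f,L_g); ord L₀ ≤ 2+1.
L = (32 - 256·x - 512·x^2)·Dx + (-12 + 48·x + 64·x^2 - 256·x^3)·Dx^2 + (1 + 4·x + 16·x^2 + 64·x^3)·Dx^3  (order 3).
h: a_k = -1, 4, -8, -160/3, -32/3, 6016/15, -256/45, -1475584/315, -512/315, 165148672/2835, …
ICs: h(0) = -1, h′(0) = 4, h′′(0) = -16.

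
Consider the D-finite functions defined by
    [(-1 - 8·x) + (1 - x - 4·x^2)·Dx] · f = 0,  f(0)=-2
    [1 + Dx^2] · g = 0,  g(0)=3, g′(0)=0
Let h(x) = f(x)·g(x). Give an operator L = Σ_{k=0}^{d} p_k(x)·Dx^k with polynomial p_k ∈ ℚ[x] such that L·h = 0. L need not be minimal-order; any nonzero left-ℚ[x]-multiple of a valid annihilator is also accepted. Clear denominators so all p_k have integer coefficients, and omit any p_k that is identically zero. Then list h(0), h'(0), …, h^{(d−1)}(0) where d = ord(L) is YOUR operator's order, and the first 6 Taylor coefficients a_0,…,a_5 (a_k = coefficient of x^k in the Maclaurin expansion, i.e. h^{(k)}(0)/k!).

L = (7 + x + 4·x^2) + (2 + 16·x)·Dx + (-1 + x + 4·x^2)·Dx^2  (order 2).
h: a_k = -6, -6, -27, -51, -637/4, -1453/4, …
ICs: h(0) = -6, h′(0) = -6.

f: a_k = -2, -2, -10, -18, -58, -130, …
g: a_k = 3, 0, -3/2, 0, 1/8, 0, …
Sym-product of L_f,L_g gives L₀ (≤ ord 2).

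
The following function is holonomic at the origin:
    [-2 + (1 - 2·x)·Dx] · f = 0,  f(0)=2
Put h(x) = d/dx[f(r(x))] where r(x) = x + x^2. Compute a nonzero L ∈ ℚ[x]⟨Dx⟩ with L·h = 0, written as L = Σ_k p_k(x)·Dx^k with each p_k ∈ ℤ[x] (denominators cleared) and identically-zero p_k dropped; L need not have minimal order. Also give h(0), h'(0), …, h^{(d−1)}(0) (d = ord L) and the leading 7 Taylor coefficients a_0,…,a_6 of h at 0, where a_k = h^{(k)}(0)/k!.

f: a_k = 2, 4, 8, 16, 32, 64, 128, …
Change of var in L_f (x↦r) gives L₀.
Differentiate: ansatz ord ≤ ord L₀ ⇒ L.
L = (6 + 12·x + 12·x^2) + (-1 + 6·x^2 + 4·x^3)·Dx  (order 1).
h: a_k = 4, 24, 96, 352, 1200, 3936, 12544, …
ICs: h(0) = 4.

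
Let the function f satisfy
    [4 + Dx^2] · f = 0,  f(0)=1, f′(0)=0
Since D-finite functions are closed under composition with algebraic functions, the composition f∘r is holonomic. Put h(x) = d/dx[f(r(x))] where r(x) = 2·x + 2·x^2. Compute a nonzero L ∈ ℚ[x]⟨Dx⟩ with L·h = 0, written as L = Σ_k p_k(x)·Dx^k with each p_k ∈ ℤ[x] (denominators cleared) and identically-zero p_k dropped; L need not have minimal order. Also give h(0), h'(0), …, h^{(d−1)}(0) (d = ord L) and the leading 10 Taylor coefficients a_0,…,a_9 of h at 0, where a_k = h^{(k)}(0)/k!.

L = (28 + 128·x + 384·x^2 + 512·x^3 + 256·x^4) + (-6 - 12·x)·Dx + (1 + 4·x + 4·x^2)·Dx^2  (order 2).
h: a_k = 0, -16, -48, 32/3, 640/3, 5248/15, 896/15, -184064/315, -31744/35, -1137152/2835, …
ICs: h(0) = 0, h′(0) = -16.

f: a_k = 1, 0, -2, 0, 2/3, 0, -4/45, 0, 2/315, 0, …
Change of var in L_f (x↦r) gives L₀.
Derive L from L₀ (diff closure).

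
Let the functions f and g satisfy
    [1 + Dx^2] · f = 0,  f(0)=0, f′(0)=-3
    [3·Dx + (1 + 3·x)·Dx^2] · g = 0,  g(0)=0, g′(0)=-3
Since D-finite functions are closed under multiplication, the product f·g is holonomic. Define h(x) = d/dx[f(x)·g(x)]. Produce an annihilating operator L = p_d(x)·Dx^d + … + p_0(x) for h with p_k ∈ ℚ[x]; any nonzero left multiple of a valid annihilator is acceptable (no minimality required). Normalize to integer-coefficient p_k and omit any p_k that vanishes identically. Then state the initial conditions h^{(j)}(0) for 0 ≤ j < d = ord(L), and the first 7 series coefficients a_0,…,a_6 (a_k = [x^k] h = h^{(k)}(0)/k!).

L = (-8897 - 1764·x - 7722·x^2 - 14364·x^3 - 7533·x^4 + 5832·x^5 + 2916·x^6) + (-3432 - 13248·x - 12420·x^2 - 8100·x^3 + 9720·x^4 + 5832·x^5)·Dx + (-9100 - 3204·x - 11070·x^2 - 17064·x^3 - 6318·x^4 + 11664·x^5 + 5832·x^6)·Dx^2 + (-3432 - 13248·x - 12420·x^2 - 8100·x^3 + 9720·x^4 + 5832·x^5)·Dx^3 + (-203 - 1440·x - 3348·x^2 - 2700·x^3 + 1215·x^4 + 5832·x^5 + 2916·x^6)·Dx^4  (order 4).
h: a_k = 0, 18, -81/2, 102, -585/2, 3393/4, -198513/80, …
ICs: h(0) = 0, h′(0) = 18, h′′(0) = -81, h′′′(0) = 612.

f: a_k = 0, -3, 0, 1/2, 0, -1/40, 0, …
g: a_k = 0, -3, 9/2, -9, 81/4, -243/5, 243/2, …
f·g: L₀ = L_f ⊗_s L_g, ord ≤ 2·2.
Differentiate: ansatz ord ≤ ord L₀ ⇒ L.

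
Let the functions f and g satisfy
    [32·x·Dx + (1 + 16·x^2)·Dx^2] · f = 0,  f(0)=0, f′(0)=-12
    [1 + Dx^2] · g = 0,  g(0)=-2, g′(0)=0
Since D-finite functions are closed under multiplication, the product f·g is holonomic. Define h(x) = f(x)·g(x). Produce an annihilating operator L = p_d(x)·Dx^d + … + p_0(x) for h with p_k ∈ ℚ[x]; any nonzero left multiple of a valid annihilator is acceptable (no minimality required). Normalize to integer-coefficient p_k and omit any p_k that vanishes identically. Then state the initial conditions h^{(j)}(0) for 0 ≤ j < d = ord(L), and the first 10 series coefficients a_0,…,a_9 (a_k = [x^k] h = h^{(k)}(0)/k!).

L = (1105 + 51776·x^2 + 22016·x^4 + 16384·x^6 + 65536·x^8) + (2112·x + 35840·x^3 + 49152·x^5 + 262144·x^7)·Dx + (1122 + 52352·x^2 + 27648·x^4 + 32768·x^6 + 131072·x^8)·Dx^2 + (2112·x + 35840·x^3 + 49152·x^5 + 262144·x^7)·Dx^3 + (17 + 576·x^2 + 5632·x^4 + 16384·x^6 + 65536·x^8)·Dx^4  (order 4).
h: a_k = 0, 24, 0, -140, 0, 6469/5, 0, -3079271/210, 0, 916452227/5040, …
ICs: h(0) = 0, h′(0) = 24, h′′(0) = 0, h′′′(0) = -840.

f: a_k = 0, -12, 0, 64, 0, -3072/5, 0, 49152/7, 0, -262144/3, …
g: a_k = -2, 0, 1, 0, -1/12, 0, 1/360, 0, -1/20160, 0, …
h₀=f·g: eliminate ⇒ L₀, order ≤ 2·2.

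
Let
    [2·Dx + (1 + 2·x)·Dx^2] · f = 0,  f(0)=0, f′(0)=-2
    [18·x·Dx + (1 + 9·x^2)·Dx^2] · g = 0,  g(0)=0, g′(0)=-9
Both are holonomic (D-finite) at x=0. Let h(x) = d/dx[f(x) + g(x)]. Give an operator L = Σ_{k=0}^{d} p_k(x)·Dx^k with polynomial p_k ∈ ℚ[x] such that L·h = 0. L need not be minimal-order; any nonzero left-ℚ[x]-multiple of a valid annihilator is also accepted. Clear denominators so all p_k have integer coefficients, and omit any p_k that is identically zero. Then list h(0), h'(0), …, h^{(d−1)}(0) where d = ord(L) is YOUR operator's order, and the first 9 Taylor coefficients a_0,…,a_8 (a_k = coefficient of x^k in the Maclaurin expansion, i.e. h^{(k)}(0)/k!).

L = (-18 - 108·x + 486·x^2 + 324·x^3) + (-13 - 36·x + 135·x^2 + 972·x^3 + 648·x^4)·Dx + (-1 + 7·x + 18·x^2 + 81·x^3 + 243·x^4 + 162·x^5)·Dx^2  (order 2).
h: a_k = -11, 4, 73, 16, -761, 64, 6433, 256, -59561, …
ICs: h(0) = -11, h′(0) = 4.

f: a_k = 0, -2, 2, -8/3, 4, -32/5, 32/3, -128/7, 32, …
g: a_k = 0, -9, 0, 27, 0, -729/5, 0, 6561/7, 0, …
h₀=f+g: left-lcm gives L₀, ord ≤ 4.
h₀' ⇒ L via d/dx closure of L₀.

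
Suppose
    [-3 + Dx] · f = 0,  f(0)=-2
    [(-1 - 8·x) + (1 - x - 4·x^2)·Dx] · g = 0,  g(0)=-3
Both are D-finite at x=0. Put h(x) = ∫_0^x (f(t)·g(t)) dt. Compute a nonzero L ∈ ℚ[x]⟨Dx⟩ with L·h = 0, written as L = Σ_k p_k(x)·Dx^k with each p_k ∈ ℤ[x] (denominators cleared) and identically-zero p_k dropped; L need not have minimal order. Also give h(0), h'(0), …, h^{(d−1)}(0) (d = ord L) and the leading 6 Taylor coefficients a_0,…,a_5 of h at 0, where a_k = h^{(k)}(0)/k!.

f: a_k = -2, -6, -9, -9, -27/4, -81/20, …
g: a_k = -3, -3, -15, -27, -87, -195, …
f·g: L₀ = L_f ⊗_s L_g, ord ≤ 1·1.
∫: right-multiply L₀ by Dx.
L = (4 + 5·x - 12·x^2)·Dx + (-1 + x + 4·x^2)·Dx^2  (order 2).
h: a_k = 0, 6, 12, 25, 99/2, 2073/20, …
ICs: h(0) = 0, h′(0) = 6.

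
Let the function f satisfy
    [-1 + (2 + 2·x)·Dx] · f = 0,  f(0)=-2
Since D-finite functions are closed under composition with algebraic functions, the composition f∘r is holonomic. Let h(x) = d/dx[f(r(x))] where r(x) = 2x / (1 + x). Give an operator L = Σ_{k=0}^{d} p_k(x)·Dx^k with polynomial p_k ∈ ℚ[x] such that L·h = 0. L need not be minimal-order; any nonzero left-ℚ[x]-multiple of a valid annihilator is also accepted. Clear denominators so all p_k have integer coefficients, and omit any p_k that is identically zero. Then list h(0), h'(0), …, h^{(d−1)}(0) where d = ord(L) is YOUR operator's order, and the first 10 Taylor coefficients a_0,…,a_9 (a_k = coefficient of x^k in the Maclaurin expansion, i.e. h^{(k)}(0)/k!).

f: a_k = -2, -1, 1/4, -1/8, 5/64, -7/128, 21/512, -33/1024, 429/16384, -715/32768, …
h₀=f(r): pull back L_f along r ⇒ L₀.
Derive L from L₀ (diff closure).
L = (-3 - 6·x) + (-1 - 4·x - 3·x^2)·Dx  (order 1).
h: a_k = -2, 6, -15, 37, -375/4, 981/4, -5271/8, 14445/8, -321291/64, 902785/64, …
ICs: h(0) = -2.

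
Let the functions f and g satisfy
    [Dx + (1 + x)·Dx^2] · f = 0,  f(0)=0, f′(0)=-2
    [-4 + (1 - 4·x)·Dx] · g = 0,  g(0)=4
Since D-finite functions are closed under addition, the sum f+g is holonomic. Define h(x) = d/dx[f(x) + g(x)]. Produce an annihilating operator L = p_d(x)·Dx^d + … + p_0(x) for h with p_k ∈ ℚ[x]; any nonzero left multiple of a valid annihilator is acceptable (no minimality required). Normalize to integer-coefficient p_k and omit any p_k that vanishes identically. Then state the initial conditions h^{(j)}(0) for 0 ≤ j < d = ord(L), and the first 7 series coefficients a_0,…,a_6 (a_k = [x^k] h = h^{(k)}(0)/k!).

L = (-112 - 32·x) + (-94 - 208·x - 64·x^2)·Dx + (9 - 23·x - 48·x^2 - 16·x^3)·Dx^2  (order 2).
h: a_k = 14, 130, 766, 4098, 20478, 98306, 458750, …
ICs: h(0) = 14, h′(0) = 130.

f: a_k = 0, -2, 1, -2/3, 1/2, -2/5, 1/3, …
g: a_k = 4, 16, 64, 256, 1024, 4096, 16384, …
f+g: L₀ = lclm(L_f,L_g), ord ≤ 2+1.
Derive L from L₀ (diff closure).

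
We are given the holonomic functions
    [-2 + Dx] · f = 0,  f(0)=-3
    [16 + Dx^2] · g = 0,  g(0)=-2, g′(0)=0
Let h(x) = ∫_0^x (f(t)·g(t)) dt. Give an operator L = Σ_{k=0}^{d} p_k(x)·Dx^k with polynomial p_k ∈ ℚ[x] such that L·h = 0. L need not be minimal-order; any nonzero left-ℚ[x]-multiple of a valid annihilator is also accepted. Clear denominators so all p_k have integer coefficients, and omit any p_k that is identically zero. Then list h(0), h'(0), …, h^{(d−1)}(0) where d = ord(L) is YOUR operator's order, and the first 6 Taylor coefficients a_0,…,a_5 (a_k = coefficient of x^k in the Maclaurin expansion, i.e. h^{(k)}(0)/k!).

f: a_k = -3, -6, -6, -4, -2, -4/5, …
g: a_k = -2, 0, 16, 0, -64/3, 0, …
f·g: L₀ = L_f ⊗_s L_g, ord ≤ 1·2.
∫: right-multiply L₀ by Dx.
L = 20·Dx - 4·Dx^2 + Dx^3  (order 3).
h: a_k = 0, 6, 6, -12, -22, -28/5, …
ICs: h(0) = 0, h′(0) = 6, h′′(0) = 12.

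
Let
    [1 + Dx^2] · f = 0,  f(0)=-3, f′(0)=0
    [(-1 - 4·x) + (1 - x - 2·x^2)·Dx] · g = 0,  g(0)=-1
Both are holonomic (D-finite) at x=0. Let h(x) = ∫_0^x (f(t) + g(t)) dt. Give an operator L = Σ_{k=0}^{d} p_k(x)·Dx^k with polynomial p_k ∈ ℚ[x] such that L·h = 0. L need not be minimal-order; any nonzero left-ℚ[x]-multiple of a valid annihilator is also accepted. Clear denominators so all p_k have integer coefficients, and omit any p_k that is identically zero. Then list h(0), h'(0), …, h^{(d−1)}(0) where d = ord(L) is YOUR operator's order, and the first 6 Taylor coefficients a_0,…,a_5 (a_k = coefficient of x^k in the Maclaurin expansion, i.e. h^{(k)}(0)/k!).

f: a_k = -3, 0, 3/2, 0, -1/8, 0, …
g: a_k = -1, -1, -3, -5, -11, -21, …
Sum ⇒ L₀ = lclm(L_f,L_g) in ℚ(x)⟨Dx⟩.
Integrate: L := L₀·Dx.
L = (-31 - 146·x - 133·x^2 - 184·x^3 - 20·x^4 - 16·x^5)·Dx + (7 + 3·x - 3·x^2 - 37·x^3 - 42·x^4 - 12·x^5 - 8·x^6)·Dx^2 + (-31 - 146·x - 133·x^2 - 184·x^3 - 20·x^4 - 16·x^5)·Dx^3 + (7 + 3·x - 3·x^2 - 37·x^3 - 42·x^4 - 12·x^5 - 8·x^6)·Dx^4  (order 4).
h: a_k = 0, -4, -1/2, -1/2, -5/4, -89/40, …
ICs: h(0) = 0, h′(0) = -4, h′′(0) = -1, h′′′(0) = -3.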